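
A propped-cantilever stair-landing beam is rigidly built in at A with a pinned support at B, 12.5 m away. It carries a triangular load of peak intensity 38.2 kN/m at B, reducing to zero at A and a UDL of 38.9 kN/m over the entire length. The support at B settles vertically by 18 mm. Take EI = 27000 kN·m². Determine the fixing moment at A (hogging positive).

Choose R_B as the redundant. The primary structure is the cantilever fixed at A.
Free-end deflection of the primary structure under the applied loading (downward +):
  triangular load, peak 38.2 at the free end: 11w₀L⁴/(120EI) = 85490/EI
  UDL 38.9: wL⁴/(8EI) = 118713/EI
  δ_0 = 204203/EI
Tip deflection under a unit load at B: L³/(3EI) = 651/EI.
With EI = 27000 kN·m²: δ_0 = 7.5631 m and δ_{BB} = 0.024113 m/kN.
Compatibility — the beam at B must follow the support down by 0.018 m: δ_0 − R_B·δ_{BB} = 0.018, so R_B = (7.5631 − 0.018)/0.024113 = 312.9 kN.
Moment equilibrium about A: M_A = Σ(load moments about A) − R_B·L = 5029 − 312.9×12.5 = 1117 kN·m.

M_A = 1117 kN·m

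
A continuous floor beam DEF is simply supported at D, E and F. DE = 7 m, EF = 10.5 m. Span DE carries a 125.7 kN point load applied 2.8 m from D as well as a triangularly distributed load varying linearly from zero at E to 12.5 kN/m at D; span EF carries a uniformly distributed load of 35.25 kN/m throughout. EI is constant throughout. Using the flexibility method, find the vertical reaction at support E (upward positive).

Release continuity at E by inserting a hinge; the redundant is the internal moment M_E. The primary structure is two simply-supported spans DE and EF.
Discontinuity in slope at E on the released structure — sum the simple-span end rotations:
  span DE: point load 125.7 at a = 2.8: Pab(L + a)/(6LEI) = 344.9/EI
  span DE: triangular load, peak 12.5: 7w₀L³/(360EI) = 83.37/EI
  span EF: UDL 35.25: wL³/(24EI) = 1700/EI
  relative rotation θ_0 = (428.3 + 1700)/EI = 2129/EI
A unit hogging moment at E produces rotation L₁/(3EI) + L₂/(3EI) = 5.833/EI.
Compatibility: M_E·(L₁+L₂)/(3EI) = θ_0, giving M_E = 364.9 kN·m (hogging).
Span DE, ΣM about D with M_E applied at E: R_E^{DE}·7 = 454 + 364.9, so R_E^{DE} = 117 kN and R_D = 169.4 − 117 = 52.46 kN.
Span EF, ΣM about F: R_E^{EF}·10.5 = 1943 + 364.9, so R_E^{EF} = 219.8 kN and R_F = 370.1 − 219.8 = 150.3 kN.
R_E = 117 + 219.8 = 336.8 kN.

R_E = 336.8 kN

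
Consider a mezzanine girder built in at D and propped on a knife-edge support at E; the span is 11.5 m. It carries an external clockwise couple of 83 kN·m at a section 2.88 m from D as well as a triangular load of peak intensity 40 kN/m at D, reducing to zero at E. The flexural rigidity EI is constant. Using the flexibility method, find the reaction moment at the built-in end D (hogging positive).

M_D = 381.1 kN·m

Remove the prop at E; the released (primary) structure is a cantilever built in at D.
Primary-structure tip deflection at E by superposition:
  clockwise couple 83 at a = 2.88: M₀a(2L − a)/(2EI) = 2405/EI
  triangular load, peak 40 at the fixed end: w₀L⁴/(30EI) = 23320/EI
  δ_0 = 25725/EI
Flexibility coefficient — unit upward force at E: δ_{EE} = L³/(3EI) = 507/EI.
The prop prevents deflection at E: R_E = δ_0/δ_{EE} = 25725/507 = 50.74 kN.
Moment equilibrium about D: M_D = Σ(load moments about D) − R_E·L = 964.7 − 50.74×11.5 = 381.1 kN·m.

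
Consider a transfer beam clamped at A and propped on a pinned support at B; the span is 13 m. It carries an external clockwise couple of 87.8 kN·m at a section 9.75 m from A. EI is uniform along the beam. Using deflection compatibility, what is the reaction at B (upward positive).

Remove the prop at B; the released (primary) structure is a cantilever built in at A.
Primary-structure tip deflection at B by superposition:
  clockwise couple 87.8 at a = 9.75: M₀a(2L − a)/(2EI) = 6955/EI
Flexibility coefficient — unit upward force at B: δ_{BB} = L³/(3EI) = 732.3/EI.
Compatibility at B: δ_0 − R_B·δ_{BB} = 0, so R_B = 6955/732.3 = 9.498 kN.

R_B = 9.498 kN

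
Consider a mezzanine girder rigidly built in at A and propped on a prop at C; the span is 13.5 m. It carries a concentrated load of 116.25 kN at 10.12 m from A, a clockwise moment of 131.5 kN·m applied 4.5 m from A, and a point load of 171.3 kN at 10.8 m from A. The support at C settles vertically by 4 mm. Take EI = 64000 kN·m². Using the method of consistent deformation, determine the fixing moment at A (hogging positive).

Remove the prop at C; the released (primary) structure is a cantilever built in at A.
Free-end deflection of the primary structure under the applied loading (downward +):
  point load 116.25 at a = 10.12: Pa²(3L − a)/(6EI) = 60282/EI
  clockwise couple 131.5 at a = 4.5: M₀a(2L − a)/(2EI) = 6657/EI
  point load 171.3 at a = 10.8: Pa²(3L − a)/(6EI) = 98903/EI
  δ_0 = 165843/EI
Tip deflection under a unit load at C: L³/(3EI) = 820.1/EI.
With EI = 64000 kN·m²: δ_0 = 2.5913 m and δ_{CC} = 0.012814 m/kN.
Compatibility — the beam at C must follow the support down by 0.004 m: δ_0 − R_C·δ_{CC} = 0.004, so R_C = (2.5913 − 0.004)/0.012814 = 201.9 kN.
Moment equilibrium about A: M_A = Σ(load moments about A) − R_C·L = 3158 − 201.9×13.5 = 432.3 kN·m.

M_A = 432.3 kN·m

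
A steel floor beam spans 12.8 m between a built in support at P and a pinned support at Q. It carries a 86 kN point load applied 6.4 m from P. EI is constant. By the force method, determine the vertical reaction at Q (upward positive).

Release the roller at Q. Primary structure: cantilever fixed at P.
Deflection at Q on the released cantilever, summing each load's contribution:
  point load 86 at a = 6.4: Pa²(3L − a)/(6EI) = 18787/EI
Tip deflection under a unit load at Q: L³/(3EI) = 699.1/EI.
The prop prevents deflection at Q: R_Q = δ_0/δ_{QQ} = 18787/699.1 = 26.88 kN.

R_Q = 26.88 kN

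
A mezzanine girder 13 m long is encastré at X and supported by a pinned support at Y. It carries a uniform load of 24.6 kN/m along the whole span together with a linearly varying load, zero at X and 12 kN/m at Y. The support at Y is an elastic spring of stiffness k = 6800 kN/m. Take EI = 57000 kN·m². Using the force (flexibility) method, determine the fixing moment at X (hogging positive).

M_X = 661.9 kN·m

Release the roller at Y. Primary structure: cantilever fixed at X.
Primary-structure tip deflection at Y by superposition:
  UDL 24.6: wL⁴/(8EI) = 87825/EI
  triangular load, peak 12 at the free end: 11w₀L⁴/(120EI) = 31417/EI
  δ_0 = 119242/EI
Tip deflection under a unit load at Y: L³/(3EI) = 732.3/EI.
With EI = 57000 kN·m²: δ_0 = 2.092 m and δ_{YY} = 0.012848 m/kN.
Compatibility — the spring shortens by R_Y/k under the reaction it provides: δ_0 − R_Y·δ_{YY} = R_Y/k. With 1/k = 0.000147 m/kN, R_Y = δ_0 / (δ_{YY} + 1/k) = 2.092 / (0.012848 + 0.000147) = 161 kN.
Moment equilibrium about X: M_X = Σ(load moments about X) − R_Y·L = 2755 − 161×13 = 661.9 kN·m.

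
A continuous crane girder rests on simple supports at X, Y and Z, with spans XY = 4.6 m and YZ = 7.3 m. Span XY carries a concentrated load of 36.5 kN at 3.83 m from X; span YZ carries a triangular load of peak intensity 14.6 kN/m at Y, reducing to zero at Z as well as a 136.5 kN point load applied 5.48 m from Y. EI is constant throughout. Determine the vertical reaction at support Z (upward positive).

R_Z = 104.9 kN

Insert a hinge at Y; M_Y is the redundant, and each span becomes simply supported.
Discontinuity in slope at Y on the released structure — sum the simple-span end rotations:
  span XY: point load 36.5 at a = 3.83: Pab(L + a)/(6LEI) = 32.88/EI
  span YZ: triangular load, peak 14.6: w₀L³/(45EI) = 126.2/EI
  span YZ: point load 136.5 at a = 5.48: Pab(L + b)/(6LEI) = 283.5/EI
  relative rotation θ_0 = (32.88 + 409.7)/EI = 442.6/EI
A unit hogging moment at Y produces rotation L₁/(3EI) + L₂/(3EI) = 3.967/EI.
Compatibility: M_Y·(L₁+L₂)/(3EI) = θ_0, giving M_Y = 111.6 kN·m (hogging).
Span YZ, ΣM about Z: R_Y^{YZ}·7.3 = 507.8 + 111.6, so R_Y^{YZ} = 84.84 kN and R_Z = 189.8 − 84.84 = 104.9 kN.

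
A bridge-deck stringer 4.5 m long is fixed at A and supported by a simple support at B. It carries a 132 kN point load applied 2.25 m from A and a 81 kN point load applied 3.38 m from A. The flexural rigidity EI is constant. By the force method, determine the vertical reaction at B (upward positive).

Remove the prop at B; the released (primary) structure is a cantilever built in at A.
Downward deflection at the released point B due to the loads:
  point load 132 at a = 2.25: Pa²(3L − a)/(6EI) = 1253/EI
  point load 81 at a = 3.38: Pa²(3L − a)/(6EI) = 1561/EI
  δ_0 = 2814/EI
Flexibility coefficient — unit upward force at B: δ_{BB} = L³/(3EI) = 30.38/EI.
The prop prevents deflection at B: R_B = δ_0/δ_{BB} = 2814/30.38 = 92.63 kN.

R_B = 92.63 kN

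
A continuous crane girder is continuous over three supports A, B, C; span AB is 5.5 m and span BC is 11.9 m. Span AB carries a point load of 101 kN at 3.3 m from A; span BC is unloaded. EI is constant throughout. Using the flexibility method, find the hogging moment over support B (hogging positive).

Release continuity at B by inserting a hinge; the redundant is the internal moment M_B. The primary structure is two simply-supported spans AB and BC.
Discontinuity in slope at B on the released structure — sum the simple-span end rotations:
  span AB: point load 101 at a = 3.3: Pab(L + a)/(6LEI) = 195.5/EI
  relative rotation θ_0 = (195.5 + 0)/EI = 195.5/EI
A unit hogging moment at B produces rotation L₁/(3EI) + L₂/(3EI) = 5.8/EI.
Slope continuity at B: θ_0 = M_B·5.8/EI, so M_B = 195.5/5.8 = 33.71 kN·m (hogging).

M_B = 33.71 kN·m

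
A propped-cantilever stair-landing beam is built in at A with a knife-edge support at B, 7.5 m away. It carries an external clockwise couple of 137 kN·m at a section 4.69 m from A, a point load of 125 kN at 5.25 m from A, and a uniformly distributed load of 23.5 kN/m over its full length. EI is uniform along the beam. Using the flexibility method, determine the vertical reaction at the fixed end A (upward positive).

Release the roller at B. Primary structure: cantilever fixed at A.
Free-end deflection of the primary structure under the applied loading (downward +):
  clockwise couple 137 at a = 4.69: M₀a(2L − a)/(2EI) = 3312/EI
  point load 125 at a = 5.25: Pa²(3L − a)/(6EI) = 9905/EI
  UDL 23.5: wL⁴/(8EI) = 9294/EI
  δ_0 = 22512/EI
Flexibility coefficient — unit upward force at B: δ_{BB} = L³/(3EI) = 140.6/EI.
The prop prevents deflection at B: R_B = δ_0/δ_{BB} = 22512/140.6 = 160.1 kN.
Vertical equilibrium: R_A = ΣP − R_B = 301.2 − 160.1 = 141.2 kN.

R_A = 141.2 kN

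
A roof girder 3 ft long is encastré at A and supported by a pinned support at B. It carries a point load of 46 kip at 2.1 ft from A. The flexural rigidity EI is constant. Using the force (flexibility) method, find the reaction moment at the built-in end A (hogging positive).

Release the roller at B. Primary structure: cantilever fixed at A.
Primary-structure tip deflection at B by superposition:
  point load 46 at a = 2.1: Pa²(3L − a)/(6EI) = 233.3/EI
Tip deflection under a unit load at B: L³/(3EI) = 9/EI.
The prop prevents deflection at B: R_B = δ_0/δ_{BB} = 233.3/9 = 25.92 kip.
Moment equilibrium about A: M_A = Σ(load moments about A) − R_B·L = 96.6 − 25.92×3 = 18.84 kip·ft.

M_A = 18.84 kip·ft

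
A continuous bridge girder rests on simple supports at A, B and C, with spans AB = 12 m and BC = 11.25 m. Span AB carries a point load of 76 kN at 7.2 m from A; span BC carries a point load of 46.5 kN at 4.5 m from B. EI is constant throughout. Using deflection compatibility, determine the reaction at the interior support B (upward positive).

Release continuity at B by inserting a hinge; the redundant is the internal moment M_B. The primary structure is two simply-supported spans AB and BC.
Rotations at B on the released spans (each span's end-slope, ×1/EI):
  span AB: point load 76 at a = 7.2: Pab(L + a)/(6LEI) = 700.4/EI
  span BC: point load 46.5 at a = 4.5: Pab(L + b)/(6LEI) = 376.6/EI
  relative rotation θ_0 = (700.4 + 376.6)/EI = 1077/EI
A unit hogging moment at B produces rotation L₁/(3EI) + L₂/(3EI) = 7.75/EI.
Slope continuity at B: θ_0 = M_B·7.75/EI, so M_B = 1077/7.75 = 139 kN·m (hogging).
Span AB, ΣM about A with M_B applied at B: R_B^{AB}·12 = 547.2 + 139, so R_B^{AB} = 57.18 kN and R_A = 76 − 57.18 = 18.82 kN.
Span BC, ΣM about C: R_B^{BC}·11.25 = 313.9 + 139, so R_B^{BC} = 40.25 kN and R_C = 46.5 − 40.25 = 6.247 kN.
R_B = 57.18 + 40.25 = 97.43 kN.

R_B = 97.43 kN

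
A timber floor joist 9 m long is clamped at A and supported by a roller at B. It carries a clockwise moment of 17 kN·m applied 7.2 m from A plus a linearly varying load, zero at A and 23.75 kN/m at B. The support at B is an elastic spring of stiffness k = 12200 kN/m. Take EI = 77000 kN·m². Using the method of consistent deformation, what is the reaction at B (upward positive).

Release the roller at B. Primary structure: cantilever fixed at A.
Primary-structure tip deflection at B by superposition:
  clockwise couple 17 at a = 7.2: M₀a(2L − a)/(2EI) = 661/EI
  triangular load, peak 23.75 at the free end: 11w₀L⁴/(120EI) = 14284/EI
  δ_0 = 14945/EI
Tip deflection under a unit load at B: L³/(3EI) = 243/EI.
With EI = 77000 kN·m²: δ_0 = 0.19409 m and δ_{BB} = 0.003156 m/kN.
Compatibility — the spring shortens by R_B/k under the reaction it provides: δ_0 − R_B·δ_{BB} = R_B/k. With 1/k = 0.000082 m/kN, R_B = δ_0 / (δ_{BB} + 1/k) = 0.19409 / (0.003156 + 0.000082) = 59.94 kN.

R_B = 59.94 kN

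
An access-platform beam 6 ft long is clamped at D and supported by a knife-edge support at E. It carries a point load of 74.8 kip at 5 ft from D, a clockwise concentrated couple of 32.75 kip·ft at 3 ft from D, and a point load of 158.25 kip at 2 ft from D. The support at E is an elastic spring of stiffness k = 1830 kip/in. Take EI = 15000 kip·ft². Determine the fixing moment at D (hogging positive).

Remove the prop at E; the released (primary) structure is a cantilever built in at D.
Primary-structure tip deflection at E by superposition:
  point load 74.8 at a = 5: Pa²(3L − a)/(6EI) = 4052/EI
  clockwise couple 32.75 at a = 3: M₀a(2L − a)/(2EI) = 442.1/EI
  point load 158.25 at a = 2: Pa²(3L − a)/(6EI) = 1688/EI
  δ_0 = 6182/EI
Flexibility coefficient — unit upward force at E: δ_{EE} = L³/(3EI) = 72/EI.
With EI = 15000 kip·ft²: δ_0 = 0.41212 ft and δ_{EE} = 0.0048 ft/kip.
Compatibility — the spring shortens by R_E/k under the reaction it provides: δ_0 − R_E·δ_{EE} = R_E/k. With 1/k = 1/(1830×12) ft/kip = 0.000046 ft/kip, R_E = δ_0 / (δ_{EE} + 1/k) = 0.41212 / (0.0048 + 0.000046) = 85.05 kip.
Moment equilibrium about D: M_D = Σ(load moments about D) − R_E·L = 723.2 − 85.05×6 = 212.9 kip·ft.

M_D = 212.9 kip·ft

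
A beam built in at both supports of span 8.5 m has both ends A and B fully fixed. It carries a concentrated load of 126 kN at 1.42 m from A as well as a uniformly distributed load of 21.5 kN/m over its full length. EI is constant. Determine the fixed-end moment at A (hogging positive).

M_A = 253.6 kN·m

Take the two fixed-end moments M_A, M_B as redundants; the released structure is the simple span AB.
Simple-span end rotations at A and B under the given loads:
  at A: point load 126 at a = 1.42: Pab(L + b)/(6LEI) = 387/EI
  at B: point load 126 at a = 1.42: Pab(L + a)/(6LEI) = 246.4/EI
  at A: UDL 21.5: wL³/(24EI) = 550.2/EI
  at B: UDL 21.5: wL³/(24EI) = 550.2/EI
  θ_A0 = 937.1/EI,  θ_B0 = 796.5/EI
Flexibility coefficients: a unit moment at one end gives L/(3EI) there and L/(6EI) at the far end, so f₁₁ = f₂₂ = 2.833/EI and f₁₂ = f₂₁ = 1.417/EI.
Compatibility — zero rotation at each built-in end:
  2.833 M_A + 1.417 M_B = 937.1
  1.417 M_A + 2.833 M_B = 796.5
Solving the pair gives M_A = 253.6 kN·m and M_B = 154.3 kN·m (hogging).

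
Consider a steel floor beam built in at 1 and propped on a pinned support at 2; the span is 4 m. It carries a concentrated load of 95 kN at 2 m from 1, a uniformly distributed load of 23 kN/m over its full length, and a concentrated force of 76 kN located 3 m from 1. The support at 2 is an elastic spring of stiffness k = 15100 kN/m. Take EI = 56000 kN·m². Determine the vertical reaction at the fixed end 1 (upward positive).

Remove the prop at 2; the released (primary) structure is a cantilever built in at 1.
Downward deflection at the released point 2 due to the loads:
  point load 95 at a = 2: Pa²(3L − a)/(6EI) = 633.3/EI
  UDL 23: wL⁴/(8EI) = 736/EI
  point load 76 at a = 3: Pa²(3L − a)/(6EI) = 1026/EI
  δ_0 = 2395/EI
Tip deflection under a unit load at 2: L³/(3EI) = 21.33/EI.
With EI = 56000 kN·m²: δ_0 = 0.042774 m and δ_{22} = 0.000381 m/kN.
Compatibility — the spring shortens by R_2/k under the reaction it provides: δ_0 − R_2·δ_{22} = R_2/k. With 1/k = 0.000066 m/kN, R_2 = δ_0 / (δ_{22} + 1/k) = 0.042774 / (0.000381 + 0.000066) = 95.65 kN.
Vertical equilibrium: R_1 = ΣP − R_2 = 263 − 95.65 = 167.3 kN.

R_1 = 167.3 kN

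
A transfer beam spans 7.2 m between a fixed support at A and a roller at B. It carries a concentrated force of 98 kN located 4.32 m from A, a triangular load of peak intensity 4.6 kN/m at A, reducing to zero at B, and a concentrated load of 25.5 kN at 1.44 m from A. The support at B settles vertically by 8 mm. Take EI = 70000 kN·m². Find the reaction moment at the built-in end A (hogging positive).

Choose R_B as the redundant. The primary structure is the cantilever fixed at A.
Downward deflection at the released point B due to the loads:
  point load 98 at a = 4.32: Pa²(3L − a)/(6EI) = 5267/EI
  triangular load, peak 4.6 at the fixed end: w₀L⁴/(30EI) = 412.1/EI
  point load 25.5 at a = 1.44: Pa²(3L − a)/(6EI) = 177.7/EI
  δ_0 = 5857/EI
Tip deflection under a unit load at B: L³/(3EI) = 124.4/EI.
With EI = 70000 kN·m²: δ_0 = 0.083672 m and δ_{BB} = 0.001777 m/kN.
Compatibility — the beam at B must follow the support down by 0.008 m: δ_0 − R_B·δ_{BB} = 0.008, so R_B = (0.083672 − 0.008)/0.001777 = 42.57 kN.
Moment equilibrium about A: M_A = Σ(load moments about A) − R_B·L = 499.8 − 42.57×7.2 = 193.3 kN·m.

M_A = 193.3 kN·m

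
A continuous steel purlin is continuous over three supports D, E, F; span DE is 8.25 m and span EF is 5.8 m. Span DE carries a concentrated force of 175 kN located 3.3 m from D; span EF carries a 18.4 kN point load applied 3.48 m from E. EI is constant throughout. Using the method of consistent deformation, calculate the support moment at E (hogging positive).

M_E = 149.8 kN·m

Release continuity at E by inserting a hinge; the redundant is the internal moment M_E. The primary structure is two simply-supported spans DE and EF.
Discontinuity in slope at E on the released structure — sum the simple-span end rotations:
  span DE: point load 175 at a = 3.3: Pab(L + a)/(6LEI) = 667/EI
  span EF: point load 18.4 at a = 3.48: Pab(L + b)/(6LEI) = 34.66/EI
  relative rotation θ_0 = (667 + 34.66)/EI = 701.7/EI
A unit hogging moment at E produces rotation L₁/(3EI) + L₂/(3EI) = 4.683/EI.
Slope continuity at E: θ_0 = M_E·4.683/EI, so M_E = 701.7/4.683 = 149.8 kN·m (hogging).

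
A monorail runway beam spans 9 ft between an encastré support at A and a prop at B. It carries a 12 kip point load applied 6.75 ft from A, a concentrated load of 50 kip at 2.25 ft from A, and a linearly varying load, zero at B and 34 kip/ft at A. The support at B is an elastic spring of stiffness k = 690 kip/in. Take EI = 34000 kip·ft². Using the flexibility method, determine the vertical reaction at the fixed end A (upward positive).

R_A = 173.2 kip

Release the roller at B. Primary structure: cantilever fixed at A.
Downward deflection at the released point B due to the loads:
  point load 12 at a = 6.75: Pa²(3L − a)/(6EI) = 1845/EI
  point load 50 at a = 2.25: Pa²(3L − a)/(6EI) = 1044/EI
  triangular load, peak 34 at the fixed end: w₀L⁴/(30EI) = 7436/EI
  δ_0 = 10325/EI
Flexibility coefficient — unit upward force at B: δ_{BB} = L³/(3EI) = 243/EI.
With EI = 34000 kip·ft²: δ_0 = 0.30368 ft and δ_{BB} = 0.007147 ft/kip.
Compatibility — the spring shortens by R_B/k under the reaction it provides: δ_0 − R_B·δ_{BB} = R_B/k. With 1/k = 1/(690×12) ft/kip = 0.000121 ft/kip, R_B = δ_0 / (δ_{BB} + 1/k) = 0.30368 / (0.007147 + 0.000121) = 41.78 kip.
Vertical equilibrium: R_A = ΣP − R_B = 215 − 41.78 = 173.2 kip.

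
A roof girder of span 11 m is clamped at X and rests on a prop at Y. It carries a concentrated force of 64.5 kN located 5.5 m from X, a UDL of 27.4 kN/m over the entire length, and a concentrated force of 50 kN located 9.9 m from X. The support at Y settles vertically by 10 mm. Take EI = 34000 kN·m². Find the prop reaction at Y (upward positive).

Choose R_Y as the redundant. The primary structure is the cantilever fixed at X.
Deflection at Y on the released cantilever, summing each load's contribution:
  point load 64.5 at a = 5.5: Pa²(3L − a)/(6EI) = 8943/EI
  UDL 27.4: wL⁴/(8EI) = 50145/EI
  point load 50 at a = 9.9: Pa²(3L − a)/(6EI) = 18867/EI
  δ_0 = 77955/EI
Flexibility coefficient — unit upward force at Y: δ_{YY} = L³/(3EI) = 443.7/EI.
With EI = 34000 kN·m²: δ_0 = 2.2928 m and δ_{YY} = 0.013049 m/kN.
Compatibility — the beam at Y must follow the support down by 0.01 m: δ_0 − R_Y·δ_{YY} = 0.01, so R_Y = (2.2928 − 0.01)/0.013049 = 174.9 kN.

R_Y = 174.9 kN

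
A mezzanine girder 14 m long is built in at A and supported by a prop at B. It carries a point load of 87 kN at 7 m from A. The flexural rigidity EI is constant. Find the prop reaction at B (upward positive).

Choose R_B as the redundant. The primary structure is the cantilever fixed at A.
Primary-structure tip deflection at B by superposition:
  point load 87 at a = 7: Pa²(3L − a)/(6EI) = 24868/EI
Tip deflection under a unit load at B: L³/(3EI) = 914.7/EI.
Compatibility at B: δ_0 − R_B·δ_{BB} = 0, so R_B = 24868/914.7 = 27.19 kN.

R_B = 27.19 kN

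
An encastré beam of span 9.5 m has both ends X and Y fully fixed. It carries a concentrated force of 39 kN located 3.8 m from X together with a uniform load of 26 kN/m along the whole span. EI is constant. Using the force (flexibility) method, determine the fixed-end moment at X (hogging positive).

Take the two fixed-end moments M_X, M_Y as redundants; the released structure is the simple span XY.
On the primary (simply-supported) span, the end slopes from the loading are:
  at X: point load 39 at a = 3.8: Pab(L + b)/(6LEI) = 225.3/EI
  at Y: point load 39 at a = 3.8: Pab(L + a)/(6LEI) = 197.1/EI
  at X: UDL 26: wL³/(24EI) = 928.8/EI
  at Y: UDL 26: wL³/(24EI) = 928.8/EI
  θ_X0 = 1154/EI,  θ_Y0 = 1126/EI
Flexibility coefficients: a unit moment at one end gives L/(3EI) there and L/(6EI) at the far end, so f₁₁ = f₂₂ = 3.167/EI and f₁₂ = f₂₁ = 1.583/EI.
Compatibility — zero rotation at each built-in end:
  3.167 M_X + 1.583 M_Y = 1154
  1.583 M_X + 3.167 M_Y = 1126
Solving the pair gives M_X = 248.9 kN·m and M_Y = 231.1 kN·m (hogging).

M_X = 248.9 kN·m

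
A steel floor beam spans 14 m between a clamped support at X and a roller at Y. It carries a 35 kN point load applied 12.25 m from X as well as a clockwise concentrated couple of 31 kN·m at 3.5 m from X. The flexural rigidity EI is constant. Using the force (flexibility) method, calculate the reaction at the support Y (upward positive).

R_Y = 29.92 kN

Release the roller at Y. Primary structure: cantilever fixed at X.
Deflection at Y on the released cantilever, summing each load's contribution:
  point load 35 at a = 12.25: Pa²(3L − a)/(6EI) = 26042/EI
  clockwise couple 31 at a = 3.5: M₀a(2L − a)/(2EI) = 1329/EI
  δ_0 = 27371/EI
Flexibility coefficient — unit upward force at Y: δ_{YY} = L³/(3EI) = 914.7/EI.
Compatibility at Y: δ_0 − R_Y·δ_{YY} = 0, so R_Y = 27371/914.7 = 29.92 kN.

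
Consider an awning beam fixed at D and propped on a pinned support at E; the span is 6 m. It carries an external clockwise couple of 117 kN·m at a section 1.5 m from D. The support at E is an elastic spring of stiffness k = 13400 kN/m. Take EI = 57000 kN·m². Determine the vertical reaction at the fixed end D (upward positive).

Remove the prop at E; the released (primary) structure is a cantilever built in at D.
Deflection at E on the released cantilever, summing each load's contribution:
  clockwise couple 117 at a = 1.5: M₀a(2L − a)/(2EI) = 921.4/EI
Tip deflection under a unit load at E: L³/(3EI) = 72/EI.
With EI = 57000 kN·m²: δ_0 = 0.016164 m and δ_{EE} = 0.001263 m/kN.
Compatibility — the spring shortens by R_E/k under the reaction it provides: δ_0 − R_E·δ_{EE} = R_E/k. With 1/k = 0.000075 m/kN, R_E = δ_0 / (δ_{EE} + 1/k) = 0.016164 / (0.001263 + 0.000075) = 12.08 kN.
Vertical equilibrium: R_D = ΣP − R_E = 0 − 12.08 = -12.08 kN.

R_D = -12.08 kN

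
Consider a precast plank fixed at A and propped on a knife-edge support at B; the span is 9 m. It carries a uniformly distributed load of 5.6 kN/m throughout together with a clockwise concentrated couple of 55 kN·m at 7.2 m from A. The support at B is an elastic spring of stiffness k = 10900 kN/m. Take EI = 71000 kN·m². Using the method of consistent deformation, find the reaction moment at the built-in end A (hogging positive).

M_A = 39.01 kN·m

Take the reaction at B as the redundant and release it; the primary structure is a cantilever fixed at A.
Deflection at B on the released cantilever, summing each load's contribution:
  UDL 5.6: wL⁴/(8EI) = 4593/EI
  clockwise couple 55 at a = 7.2: M₀a(2L − a)/(2EI) = 2138/EI
  δ_0 = 6731/EI
Flexibility coefficient — unit upward force at B: δ_{BB} = L³/(3EI) = 243/EI.
With EI = 71000 kN·m²: δ_0 = 0.094804 m and δ_{BB} = 0.003423 m/kN.
Compatibility — the spring shortens by R_B/k under the reaction it provides: δ_0 − R_B·δ_{BB} = R_B/k. With 1/k = 0.000092 m/kN, R_B = δ_0 / (δ_{BB} + 1/k) = 0.094804 / (0.003423 + 0.000092) = 26.98 kN.
Moment equilibrium about A: M_A = Σ(load moments about A) − R_B·L = 281.8 − 26.98×9 = 39.01 kN·m.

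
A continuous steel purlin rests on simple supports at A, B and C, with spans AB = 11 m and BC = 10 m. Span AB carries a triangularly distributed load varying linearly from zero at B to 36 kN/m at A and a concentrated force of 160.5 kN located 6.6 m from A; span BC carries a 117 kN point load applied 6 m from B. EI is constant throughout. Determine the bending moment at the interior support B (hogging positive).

Release continuity at B by inserting a hinge; the redundant is the internal moment M_B. The primary structure is two simply-supported spans AB and BC.
Rotations at B on the released spans (each span's end-slope, ×1/EI):
  span AB: triangular load, peak 36: 7w₀L³/(360EI) = 931.7/EI
  span AB: point load 160.5 at a = 6.6: Pab(L + a)/(6LEI) = 1243/EI
  span BC: point load 117 at a = 6: Pab(L + b)/(6LEI) = 655.2/EI
  relative rotation θ_0 = (2175 + 655.2)/EI = 2830/EI
A unit hogging moment at B produces rotation L₁/(3EI) + L₂/(3EI) = 7/EI.
Slope continuity at B: θ_0 = M_B·7/EI, so M_B = 2830/7 = 404.3 kN·m (hogging).

M_B = 404.3 kN·m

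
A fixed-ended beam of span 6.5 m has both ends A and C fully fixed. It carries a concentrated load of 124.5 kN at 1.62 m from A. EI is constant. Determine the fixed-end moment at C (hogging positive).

Release both end moments; the primary structure is a simply-supported span AC with redundants M_A and M_C.
Simple-span end rotations at A and C under the given loads:
  at A: point load 124.5 at a = 1.62: Pab(L + b)/(6LEI) = 287.2/EI
  at C: point load 124.5 at a = 1.62: Pab(L + a)/(6LEI) = 204.9/EI
  θ_A0 = 287.2/EI,  θ_C0 = 204.9/EI
Flexibility coefficients: a unit moment at one end gives L/(3EI) there and L/(6EI) at the far end, so f₁₁ = f₂₂ = 2.167/EI and f₁₂ = f₂₁ = 1.083/EI.
Compatibility — zero rotation at each built-in end:
  2.167 M_A + 1.083 M_C = 287.2
  1.083 M_A + 2.167 M_C = 204.9
Solving the pair gives M_A = 113.7 kN·m and M_C = 37.74 kN·m (hogging).

M_C = 37.74 kN·m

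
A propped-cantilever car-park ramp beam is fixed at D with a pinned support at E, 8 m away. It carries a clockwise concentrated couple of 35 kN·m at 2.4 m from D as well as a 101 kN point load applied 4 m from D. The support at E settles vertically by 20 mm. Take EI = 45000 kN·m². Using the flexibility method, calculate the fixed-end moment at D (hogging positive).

M_D = 201.9 kN·m

Choose R_E as the redundant. The primary structure is the cantilever fixed at D.
Deflection at E on the released cantilever, summing each load's contribution:
  clockwise couple 35 at a = 2.4: M₀a(2L − a)/(2EI) = 571.2/EI
  point load 101 at a = 4: Pa²(3L − a)/(6EI) = 5387/EI
  δ_0 = 5958/EI
Flexibility coefficient — unit upward force at E: δ_{EE} = L³/(3EI) = 170.7/EI.
With EI = 45000 kN·m²: δ_0 = 0.1324 m and δ_{EE} = 0.003793 m/kN.
Compatibility — the beam at E must follow the support down by 0.02 m: δ_0 − R_E·δ_{EE} = 0.02, so R_E = (0.1324 − 0.02)/0.003793 = 29.64 kN.
Moment equilibrium about D: M_D = Σ(load moments about D) − R_E·L = 439 − 29.64×8 = 201.9 kN·m.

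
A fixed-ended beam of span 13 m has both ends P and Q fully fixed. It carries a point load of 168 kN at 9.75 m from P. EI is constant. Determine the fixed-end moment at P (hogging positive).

M_P = 102.4 kN·m

Take the two fixed-end moments M_P, M_Q as redundants; the released structure is the simple span PQ.
Simple-span end rotations at P and Q under the given loads:
  at P: point load 168 at a = 9.75: Pab(L + b)/(6LEI) = 1109/EI
  at Q: point load 168 at a = 9.75: Pab(L + a)/(6LEI) = 1553/EI
  θ_P0 = 1109/EI,  θ_Q0 = 1553/EI
Flexibility coefficients: a unit moment at one end gives L/(3EI) there and L/(6EI) at the far end, so f₁₁ = f₂₂ = 4.333/EI and f₁₂ = f₂₁ = 2.167/EI.
Compatibility — zero rotation at each built-in end:
  4.333 M_P + 2.167 M_Q = 1109
  2.167 M_P + 4.333 M_Q = 1553
Solving the pair gives M_P = 102.4 kN·m and M_Q = 307.1 kN·m (hogging).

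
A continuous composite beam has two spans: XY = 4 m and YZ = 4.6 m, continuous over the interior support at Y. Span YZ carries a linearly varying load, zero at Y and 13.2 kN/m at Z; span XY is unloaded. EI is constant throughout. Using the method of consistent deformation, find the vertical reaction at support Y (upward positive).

Release continuity at Y by inserting a hinge; the redundant is the internal moment M_Y. The primary structure is two simply-supported spans XY and YZ.
Rotations at Y on the released spans (each span's end-slope, ×1/EI):
  span YZ: triangular load, peak 13.2: 7w₀L³/(360EI) = 24.98/EI
  relative rotation θ_0 = (0 + 24.98)/EI = 24.98/EI
A unit hogging moment at Y produces rotation L₁/(3EI) + L₂/(3EI) = 2.867/EI.
Slope continuity at Y: θ_0 = M_Y·2.867/EI, so M_Y = 24.98/2.867 = 8.715 kN·m (hogging).
Span XY, ΣM about X with M_Y applied at Y: R_Y^{XY}·4 = 0 + 8.715, so R_Y^{XY} = 2.179 kN and R_X = 0 − 2.179 = -2.179 kN.
Span YZ, ΣM about Z: R_Y^{YZ}·4.6 = 46.55 + 8.715, so R_Y^{YZ} = 12.01 kN and R_Z = 30.36 − 12.01 = 18.35 kN.
R_Y = 2.179 + 12.01 = 14.19 kN.

R_Y = 14.19 kN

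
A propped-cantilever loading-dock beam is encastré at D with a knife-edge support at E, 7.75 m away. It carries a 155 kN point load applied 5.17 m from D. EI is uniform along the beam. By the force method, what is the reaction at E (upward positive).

R_E = 80.46 kN

Remove the prop at E; the released (primary) structure is a cantilever built in at D.
Downward deflection at the released point E due to the loads:
  point load 155 at a = 5.17: Pa²(3L − a)/(6EI) = 12484/EI
Flexibility coefficient — unit upward force at E: δ_{EE} = L³/(3EI) = 155.2/EI.
Compatibility at E: δ_0 − R_E·δ_{EE} = 0, so R_E = 12484/155.2 = 80.46 kN.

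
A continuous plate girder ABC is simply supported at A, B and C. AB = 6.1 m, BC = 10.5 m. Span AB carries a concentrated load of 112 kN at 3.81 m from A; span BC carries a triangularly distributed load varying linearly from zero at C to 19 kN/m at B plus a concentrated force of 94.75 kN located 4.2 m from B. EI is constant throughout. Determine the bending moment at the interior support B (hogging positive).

Insert a hinge at B; M_B is the redundant, and each span becomes simply supported.
Discontinuity in slope at B on the released structure — sum the simple-span end rotations:
  span AB: point load 112 at a = 3.81: Pab(L + a)/(6LEI) = 264.6/EI
  span BC: triangular load, peak 19: w₀L³/(45EI) = 488.8/EI
  span BC: point load 94.75 at a = 4.2: Pab(L + b)/(6LEI) = 668.6/EI
  relative rotation θ_0 = (264.6 + 1157)/EI = 1422/EI
A unit hogging moment at B produces rotation L₁/(3EI) + L₂/(3EI) = 5.533/EI.
Slope continuity at B: θ_0 = M_B·5.533/EI, so M_B = 1422/5.533 = 257 kN·m (hogging).

M_B = 257 kN·m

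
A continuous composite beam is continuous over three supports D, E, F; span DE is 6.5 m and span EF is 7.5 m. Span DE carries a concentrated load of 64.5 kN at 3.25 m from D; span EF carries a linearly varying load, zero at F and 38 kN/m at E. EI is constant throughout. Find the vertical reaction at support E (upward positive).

R_E = 159.7 kN

Take M_E as the redundant. Released structure: two simple spans DE and EF with a hinge at E.
Discontinuity in slope at E on the released structure — sum the simple-span end rotations:
  span DE: point load 64.5 at a = 3.25: Pab(L + a)/(6LEI) = 170.3/EI
  span EF: triangular load, peak 38: w₀L³/(45EI) = 356.2/EI
  relative rotation θ_0 = (170.3 + 356.2)/EI = 526.6/EI
A unit hogging moment at E produces rotation L₁/(3EI) + L₂/(3EI) = 4.667/EI.
Slope continuity at E: θ_0 = M_E·4.667/EI, so M_E = 526.6/4.667 = 112.8 kN·m (hogging).
Span DE, ΣM about D with M_E applied at E: R_E^{DE}·6.5 = 209.6 + 112.8, so R_E^{DE} = 49.61 kN and R_D = 64.5 − 49.61 = 14.89 kN.
Span EF, ΣM about F: R_E^{EF}·7.5 = 712.5 + 112.8, so R_E^{EF} = 110 kN and R_F = 142.5 − 110 = 32.46 kN.
R_E = 49.61 + 110 = 159.7 kN.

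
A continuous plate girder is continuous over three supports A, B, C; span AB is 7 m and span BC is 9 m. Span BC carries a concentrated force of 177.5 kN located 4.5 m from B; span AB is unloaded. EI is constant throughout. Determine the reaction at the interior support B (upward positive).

R_B = 131.5 kN

Release continuity at B by inserting a hinge; the redundant is the internal moment M_B. The primary structure is two simply-supported spans AB and BC.
Discontinuity in slope at B on the released structure — sum the simple-span end rotations:
  span BC: point load 177.5 at a = 4.5: Pab(L + b)/(6LEI) = 898.6/EI
  relative rotation θ_0 = (0 + 898.6)/EI = 898.6/EI
A unit hogging moment at B produces rotation L₁/(3EI) + L₂/(3EI) = 5.333/EI.
Compatibility: M_B·(L₁+L₂)/(3EI) = θ_0, giving M_B = 168.5 kN·m (hogging).
Span AB, ΣM about A with M_B applied at B: R_B^{AB}·7 = 0 + 168.5, so R_B^{AB} = 24.07 kN and R_A = 0 − 24.07 = -24.07 kN.
Span BC, ΣM about C: R_B^{BC}·9 = 798.8 + 168.5, so R_B^{BC} = 107.5 kN and R_C = 177.5 − 107.5 = 70.03 kN.
R_B = 24.07 + 107.5 = 131.5 kN.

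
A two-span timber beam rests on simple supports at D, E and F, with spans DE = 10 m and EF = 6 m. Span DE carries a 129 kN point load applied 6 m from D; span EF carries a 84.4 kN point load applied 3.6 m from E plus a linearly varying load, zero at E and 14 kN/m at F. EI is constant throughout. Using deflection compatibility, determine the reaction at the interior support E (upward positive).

R_E = 177.9 kN

Release continuity at E by inserting a hinge; the redundant is the internal moment M_E. The primary structure is two simply-supported spans DE and EF.
Rotations at E on the released spans (each span's end-slope, ×1/EI):
  span DE: point load 129 at a = 6: Pab(L + a)/(6LEI) = 825.6/EI
  span EF: point load 84.4 at a = 3.6: Pab(L + b)/(6LEI) = 170.2/EI
  span EF: triangular load, peak 14: 7w₀L³/(360EI) = 58.8/EI
  relative rotation θ_0 = (825.6 + 229)/EI = 1055/EI
A unit hogging moment at E produces rotation L₁/(3EI) + L₂/(3EI) = 5.333/EI.
Compatibility: M_E·(L₁+L₂)/(3EI) = θ_0, giving M_E = 197.7 kN·m (hogging).
Span DE, ΣM about D with M_E applied at E: R_E^{DE}·10 = 774 + 197.7, so R_E^{DE} = 97.17 kN and R_D = 129 − 97.17 = 31.83 kN.
Span EF, ΣM about F: R_E^{EF}·6 = 286.6 + 197.7, so R_E^{EF} = 80.71 kN and R_F = 126.4 − 80.71 = 45.69 kN.
R_E = 97.17 + 80.71 = 177.9 kN.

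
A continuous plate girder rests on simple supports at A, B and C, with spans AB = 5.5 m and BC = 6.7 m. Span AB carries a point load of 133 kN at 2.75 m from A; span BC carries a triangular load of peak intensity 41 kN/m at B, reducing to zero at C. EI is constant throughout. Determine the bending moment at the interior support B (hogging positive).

M_B = 129.2 kN·m

Release continuity at B by inserting a hinge; the redundant is the internal moment M_B. The primary structure is two simply-supported spans AB and BC.
Rotations at B on the released spans (each span's end-slope, ×1/EI):
  span AB: point load 133 at a = 2.75: Pab(L + a)/(6LEI) = 251.5/EI
  span BC: triangular load, peak 41: w₀L³/(45EI) = 274/EI
  relative rotation θ_0 = (251.5 + 274)/EI = 525.5/EI
A unit hogging moment at B produces rotation L₁/(3EI) + L₂/(3EI) = 4.067/EI.
Slope continuity at B: θ_0 = M_B·4.067/EI, so M_B = 525.5/4.067 = 129.2 kN·m (hogging).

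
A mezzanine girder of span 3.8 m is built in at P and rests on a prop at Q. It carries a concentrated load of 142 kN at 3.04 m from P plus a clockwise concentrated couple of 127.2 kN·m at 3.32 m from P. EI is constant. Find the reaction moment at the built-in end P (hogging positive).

M_P = -8.754 kN·m

Take the reaction at Q as the redundant and release it; the primary structure is a cantilever fixed at P.
Downward deflection at the released point Q due to the loads:
  point load 142 at a = 3.04: Pa²(3L − a)/(6EI) = 1828/EI
  clockwise couple 127.2 at a = 3.32: M₀a(2L − a)/(2EI) = 903.7/EI
  δ_0 = 2732/EI
Flexibility coefficient — unit upward force at Q: δ_{QQ} = L³/(3EI) = 18.29/EI.
Compatibility at Q: δ_0 − R_Q·δ_{QQ} = 0, so R_Q = 2732/18.29 = 149.4 kN.
Moment equilibrium about P: M_P = Σ(load moments about P) − R_Q·L = 558.9 − 149.4×3.8 = -8.754 kN·m.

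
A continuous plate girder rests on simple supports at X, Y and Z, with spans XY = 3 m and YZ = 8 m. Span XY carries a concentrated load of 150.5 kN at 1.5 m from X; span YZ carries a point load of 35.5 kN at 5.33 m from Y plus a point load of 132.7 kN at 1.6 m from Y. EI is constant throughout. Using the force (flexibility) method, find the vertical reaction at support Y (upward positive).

R_Y = 268.8 kN

Release continuity at Y by inserting a hinge; the redundant is the internal moment M_Y. The primary structure is two simply-supported spans XY and YZ.
End slopes at the hinge Y, treating each span as simply supported:
  span XY: point load 150.5 at a = 1.5: Pab(L + a)/(6LEI) = 84.66/EI
  span YZ: point load 35.5 at a = 5.33: Pab(L + b)/(6LEI) = 112.3/EI
  span YZ: point load 132.7 at a = 1.6: Pab(L + b)/(6LEI) = 407.7/EI
  relative rotation θ_0 = (84.66 + 520)/EI = 604.6/EI
A unit hogging moment at Y produces rotation L₁/(3EI) + L₂/(3EI) = 3.667/EI.
Compatibility: M_Y·(L₁+L₂)/(3EI) = θ_0, giving M_Y = 164.9 kN·m (hogging).
Span XY, ΣM about X with M_Y applied at Y: R_Y^{XY}·3 = 225.8 + 164.9, so R_Y^{XY} = 130.2 kN and R_X = 150.5 − 130.2 = 20.29 kN.
Span YZ, ΣM about Z: R_Y^{YZ}·8 = 944.1 + 164.9, so R_Y^{YZ} = 138.6 kN and R_Z = 168.2 − 138.6 = 29.58 kN.
R_Y = 130.2 + 138.6 = 268.8 kN.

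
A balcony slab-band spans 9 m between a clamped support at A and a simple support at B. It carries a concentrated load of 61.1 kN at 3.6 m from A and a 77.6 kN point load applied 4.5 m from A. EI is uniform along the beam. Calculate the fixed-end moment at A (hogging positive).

Choose R_B as the redundant. The primary structure is the cantilever fixed at A.
Free-end deflection of the primary structure under the applied loading (downward +):
  point load 61.1 at a = 3.6: Pa²(3L − a)/(6EI) = 3088/EI
  point load 77.6 at a = 4.5: Pa²(3L − a)/(6EI) = 5893/EI
  δ_0 = 8981/EI
Flexibility coefficient — unit upward force at B: δ_{BB} = L³/(3EI) = 243/EI.
The prop prevents deflection at B: R_B = δ_0/δ_{BB} = 8981/243 = 36.96 kN.
Moment equilibrium about A: M_A = Σ(load moments about A) − R_B·L = 569.2 − 36.96×9 = 236.5 kN·m.

M_A = 236.5 kN·m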